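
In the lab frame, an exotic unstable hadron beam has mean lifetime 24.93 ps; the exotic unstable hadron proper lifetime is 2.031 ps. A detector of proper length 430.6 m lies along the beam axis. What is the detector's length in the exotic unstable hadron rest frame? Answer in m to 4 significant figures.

L ≈ 35.08 m

Time dilation ⇒ γ = Δt/τ₀ = 24.93/2.031 = 12.2747
Length contraction: L = L₀/γ = 430.6/12.2747 = 35.08 m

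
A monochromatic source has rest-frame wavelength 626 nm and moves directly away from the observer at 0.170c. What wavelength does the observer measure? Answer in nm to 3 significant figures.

λ_obs ≈ 743 nm

Relativistic Doppler: λ_obs = λ_src √((1+β)/(1−β))
= 626 × √(1.1700/0.83000) = 626 × 1.1873 = 743 nm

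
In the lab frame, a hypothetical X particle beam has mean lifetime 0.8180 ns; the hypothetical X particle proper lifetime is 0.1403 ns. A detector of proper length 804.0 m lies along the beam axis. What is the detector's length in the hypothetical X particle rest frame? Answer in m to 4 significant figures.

L ≈ 137.9 m

Time dilation ⇒ γ = Δt/τ₀ = 0.8180/0.1403 = 5.83036
Length contraction: L = L₀/γ = 804.0/5.83036 = 137.9 m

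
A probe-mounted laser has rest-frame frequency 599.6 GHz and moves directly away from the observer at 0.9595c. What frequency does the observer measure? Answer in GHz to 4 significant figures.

Relativistic Doppler: f_obs = f_src √((1−β)/(1+β))
= 599.6 × √(0.0405000/1.95950) = 599.6 × 0.143766 = 86.20 GHz

f_obs ≈ 86.20 GHz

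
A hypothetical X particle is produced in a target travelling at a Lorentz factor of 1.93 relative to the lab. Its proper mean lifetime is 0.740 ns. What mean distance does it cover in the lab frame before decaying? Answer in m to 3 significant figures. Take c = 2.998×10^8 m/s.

β = √(1 − 1/γ²) = √(1 − 1/1.93²) = 0.85530
Dilated lifetime: Δt = γτ₀ = 1.93 × 0.740 ns = 1.4282 ns
d = vΔt = 0.85530c × 1.4282 ns = 2.5642×10^8 m/s × 1.4282×10^-9 s = 0.366 m

d ≈ 0.366 m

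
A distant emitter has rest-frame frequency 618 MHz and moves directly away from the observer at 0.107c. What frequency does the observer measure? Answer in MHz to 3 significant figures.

f_obs ≈ 555 MHz

Relativistic Doppler: f_obs = f_src √((1−β)/(1+β))
= 618 × √(0.89300/1.1070) = 618 × 0.89816 = 555 MHz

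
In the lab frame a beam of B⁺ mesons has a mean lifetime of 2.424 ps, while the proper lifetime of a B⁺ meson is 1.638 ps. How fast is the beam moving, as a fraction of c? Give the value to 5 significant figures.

γ = Δt/τ₀ = 2.424/1.638 = 1.479853
β = √(1 − 1/γ²) = √(1 − 1/1.479853²) = 0.73714

β ≈ 0.73714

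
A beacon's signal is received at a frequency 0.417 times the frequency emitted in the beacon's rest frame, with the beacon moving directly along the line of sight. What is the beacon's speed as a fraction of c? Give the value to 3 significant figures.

f_obs/f_src = √((1−β)/(1+β)) = 0.417  ⇒  (1−β)/(1+β) = 0.17389
β = |1 − D²|/(1 + D²) = |1 − 0.17389|/(1 + 0.17389) = 0.704

β ≈ 0.704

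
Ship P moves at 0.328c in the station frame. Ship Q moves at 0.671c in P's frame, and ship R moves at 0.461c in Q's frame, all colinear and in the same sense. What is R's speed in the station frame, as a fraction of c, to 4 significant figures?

Compose boost 2: (0.671 + 0.328)/(1 + 0.671×0.328) = 0.9990/1.22009 = 0.818793
Compose boost 3: (0.461 + 0.818793)/(1 + 0.461×0.818793) = 1.27979/1.37746 = 0.9291

u ≈ 0.9291c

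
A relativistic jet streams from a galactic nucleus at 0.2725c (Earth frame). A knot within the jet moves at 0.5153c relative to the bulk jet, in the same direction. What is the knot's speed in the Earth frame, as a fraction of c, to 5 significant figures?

u ≈ 0.69080c

Relativistic velocity addition: u = (u' + v)/(1 + u'v/c²)
= (0.5153 + 0.2725)/(1 + 0.5153×0.2725) = 0.78780/1.140419 = 0.69080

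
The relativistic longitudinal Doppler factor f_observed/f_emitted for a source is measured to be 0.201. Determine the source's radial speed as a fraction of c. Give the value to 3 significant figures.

β ≈ 0.922

f_obs/f_src = √((1−β)/(1+β)) = 0.201  ⇒  (1−β)/(1+β) = 0.040401
β = |1 − D²|/(1 + D²) = |1 − 0.040401|/(1 + 0.040401) = 0.922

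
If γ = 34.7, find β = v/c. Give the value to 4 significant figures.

β ≈ 0.9996

β = √(1 − 1/γ²) = √(1 − 1/34.7²) = √(0.999169) = 0.9996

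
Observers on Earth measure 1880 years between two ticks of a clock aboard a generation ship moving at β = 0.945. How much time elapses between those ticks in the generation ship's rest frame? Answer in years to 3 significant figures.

τ₀ ≈ 615 years

γ = 1/√(1 − 0.945²) = 3.0574
Proper time: τ₀ = Δt/γ = 1880/3.0574 = 615 years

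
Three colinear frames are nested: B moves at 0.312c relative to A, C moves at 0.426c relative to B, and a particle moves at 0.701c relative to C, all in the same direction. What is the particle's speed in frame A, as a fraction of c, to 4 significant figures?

Compose boost 2: (0.426 + 0.312)/(1 + 0.426×0.312) = 0.7380/1.13291 = 0.651419
Compose boost 3: (0.701 + 0.651419)/(1 + 0.701×0.651419) = 1.35242/1.45664 = 0.9284

u ≈ 0.9284c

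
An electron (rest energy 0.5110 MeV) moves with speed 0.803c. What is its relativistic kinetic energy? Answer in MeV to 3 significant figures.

K ≈ 0.346 MeV

γ = 1/√(1 − 0.803²) = 1.6779
K = (γ − 1)m₀c² = (1.6779 − 1) × 0.5110 MeV = 0.67791 × 0.5110 MeV = 0.346 MeV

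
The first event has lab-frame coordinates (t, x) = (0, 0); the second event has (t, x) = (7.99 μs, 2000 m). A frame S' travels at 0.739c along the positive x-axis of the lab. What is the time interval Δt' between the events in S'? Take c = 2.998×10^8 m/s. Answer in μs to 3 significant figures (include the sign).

Δt' ≈ 4.54 μs

γ = 1/√(1 − 0.739²) = 1.4843
Δt' = γ(Δt − vΔx/c²) = 1.4843 × (7.99 μs − 0.739×2000 m / (2.998×10^8 m/s))
= 1.4843 × (3.0600 μs) = 4.54 μs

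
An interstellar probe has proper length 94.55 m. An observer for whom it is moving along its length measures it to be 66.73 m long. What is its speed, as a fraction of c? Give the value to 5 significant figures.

γ = L₀/L = 94.55/66.73 = 1.416904
β = √(1 − 1/γ²) = 0.70845

β ≈ 0.70845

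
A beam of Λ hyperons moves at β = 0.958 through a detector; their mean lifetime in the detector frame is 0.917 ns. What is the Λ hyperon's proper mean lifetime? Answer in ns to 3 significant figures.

γ = 1/√(1 − 0.958²) = 3.4871
Proper time: τ₀ = Δt/γ = 0.917/3.4871 = 0.263 ns

τ₀ ≈ 0.263 ns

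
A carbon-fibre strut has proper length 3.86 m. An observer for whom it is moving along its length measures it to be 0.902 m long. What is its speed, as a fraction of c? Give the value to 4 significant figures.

γ = L₀/L = 3.86/0.902 = 4.27938
β = √(1 − 1/γ²) = 0.9723

β ≈ 0.9723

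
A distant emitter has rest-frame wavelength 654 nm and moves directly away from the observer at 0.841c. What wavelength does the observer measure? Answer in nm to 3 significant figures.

λ_obs ≈ 2230 nm

Relativistic Doppler: λ_obs = λ_src √((1+β)/(1−β))
= 654 × √(1.8410/0.15900) = 654 × 3.4027 = 2230 nm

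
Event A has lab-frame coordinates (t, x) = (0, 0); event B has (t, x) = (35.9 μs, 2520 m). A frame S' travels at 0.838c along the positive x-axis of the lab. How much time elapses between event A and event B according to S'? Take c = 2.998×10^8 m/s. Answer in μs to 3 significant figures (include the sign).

γ = 1/√(1 − 0.838²) = 1.8326
Δt' = γ(Δt − vΔx/c²) = 1.8326 × (35.9 μs − 0.838×2520 m / (2.998×10^8 m/s))
= 1.8326 × (28.856 μs) = 52.9 μs

Δt' ≈ 52.9 μs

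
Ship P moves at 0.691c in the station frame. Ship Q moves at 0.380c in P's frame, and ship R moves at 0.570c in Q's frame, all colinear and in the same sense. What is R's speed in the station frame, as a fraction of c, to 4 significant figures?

u ≈ 0.9560c

Compose boost 2: (0.380 + 0.691)/(1 + 0.380×0.691) = 1.071/1.26258 = 0.848263
Compose boost 3: (0.570 + 0.848263)/(1 + 0.570×0.848263) = 1.41826/1.48351 = 0.9560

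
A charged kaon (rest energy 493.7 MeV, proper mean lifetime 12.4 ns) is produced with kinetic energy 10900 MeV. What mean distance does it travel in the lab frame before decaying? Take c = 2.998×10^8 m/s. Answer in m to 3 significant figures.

d ≈ 85.7 m

γ = 1 + K/(m₀c²) = 1 + 10900/493.7 = 23.078
β = √(1 − 1/γ²) = 0.99906
Dilated lifetime: γτ₀ = 23.078 × 12.4 ns = 286.17 ns
d = βc·γτ₀ = 0.99906 × (2.998×10^8 m/s) × 2.8617×10^-7 s = 85.7 m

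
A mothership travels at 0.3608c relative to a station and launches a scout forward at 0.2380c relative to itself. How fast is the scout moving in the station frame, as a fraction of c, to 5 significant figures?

Compose boost 2: (0.2380 + 0.3608)/(1 + 0.2380×0.3608) = 0.59880/1.085870 = 0.55145

u ≈ 0.55145c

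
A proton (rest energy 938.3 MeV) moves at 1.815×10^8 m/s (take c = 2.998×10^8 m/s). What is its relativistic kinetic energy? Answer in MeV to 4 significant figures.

K ≈ 240.6 MeV

β = v/c = 1.815×10^8 / 2.998×10^8 = 0.605404
γ = 1/√(1 − 0.605404²) = 1.25641
K = (γ − 1)m₀c² = (1.25641 − 1) × 938.3 MeV = 0.256410 × 938.3 MeV = 240.6 MeV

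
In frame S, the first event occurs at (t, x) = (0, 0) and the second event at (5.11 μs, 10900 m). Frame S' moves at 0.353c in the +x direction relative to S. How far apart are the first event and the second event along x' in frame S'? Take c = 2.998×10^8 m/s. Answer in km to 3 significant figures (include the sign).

Δx' ≈ 11.1 km

γ = 1/√(1 − 0.353²) = 1.0688
Δx' = γ(Δx − vΔt) = 1.0688 × (10900 m − 0.353×(2.998×10^8 m/s)×5.11×10^-6 s)
= 1.0688 × (10359 m) = 11.1 km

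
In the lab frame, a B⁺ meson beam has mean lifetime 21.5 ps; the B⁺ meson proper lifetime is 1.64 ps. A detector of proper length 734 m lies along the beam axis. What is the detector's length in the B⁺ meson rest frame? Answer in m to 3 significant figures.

Time dilation ⇒ γ = Δt/τ₀ = 21.5/1.64 = 13.110
Length contraction: L = L₀/γ = 734/13.110 = 56.0 m

L ≈ 56.0 m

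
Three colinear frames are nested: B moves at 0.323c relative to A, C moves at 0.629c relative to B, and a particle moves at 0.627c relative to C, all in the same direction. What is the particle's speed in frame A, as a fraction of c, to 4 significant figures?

u ≈ 0.9480c

Compose boost 2: (0.629 + 0.323)/(1 + 0.629×0.323) = 0.9520/1.20317 = 0.791245
Compose boost 3: (0.627 + 0.791245)/(1 + 0.627×0.791245) = 1.41825/1.49611 = 0.9480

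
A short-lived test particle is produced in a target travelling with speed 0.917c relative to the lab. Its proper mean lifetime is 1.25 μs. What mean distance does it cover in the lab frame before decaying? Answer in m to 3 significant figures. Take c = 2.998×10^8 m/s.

γ = 1/√(1 − 0.917²) = 2.5070
Dilated lifetime: Δt = γτ₀ = 2.5070 × 1.25 μs = 3.1337 μs
d = vΔt = 0.917c × 3.1337 μs = 2.7492×10^8 m/s × 3.1337×10^-6 s = 862 m

d ≈ 862 m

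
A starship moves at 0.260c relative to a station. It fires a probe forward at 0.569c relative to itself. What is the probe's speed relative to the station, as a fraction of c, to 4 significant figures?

Relativistic velocity addition: u = (u' + v)/(1 + u'v/c²)
= (0.569 + 0.260)/(1 + 0.569×0.260) = 0.8290/1.14794 = 0.7222

u ≈ 0.7222c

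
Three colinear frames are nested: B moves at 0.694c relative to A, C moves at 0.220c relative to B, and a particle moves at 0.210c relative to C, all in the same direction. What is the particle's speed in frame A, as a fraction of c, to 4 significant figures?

u ≈ 0.8598c

Compose boost 2: (0.220 + 0.694)/(1 + 0.220×0.694) = 0.9140/1.15268 = 0.792935
Compose boost 3: (0.210 + 0.792935)/(1 + 0.210×0.792935) = 1.00293/1.16652 = 0.8598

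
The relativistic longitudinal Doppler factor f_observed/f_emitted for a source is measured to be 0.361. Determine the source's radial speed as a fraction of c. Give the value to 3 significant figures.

f_obs/f_src = √((1−β)/(1+β)) = 0.361  ⇒  (1−β)/(1+β) = 0.13032
β = |1 − D²|/(1 + D²) = |1 − 0.13032|/(1 + 0.13032) = 0.769

β ≈ 0.769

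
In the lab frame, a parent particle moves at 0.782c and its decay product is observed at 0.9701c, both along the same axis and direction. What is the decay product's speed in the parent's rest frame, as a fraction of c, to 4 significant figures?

Inverse velocity addition: u' = (u − v)/(1 − uv/c²)
= (0.9701 − 0.782)/(1 − 0.9701×0.782) = 0.1881/0.241382 = 0.7793

u' ≈ 0.7793c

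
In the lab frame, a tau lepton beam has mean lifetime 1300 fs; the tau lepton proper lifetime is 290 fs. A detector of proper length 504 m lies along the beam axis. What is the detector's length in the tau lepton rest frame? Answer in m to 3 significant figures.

Time dilation ⇒ γ = Δt/τ₀ = 1300/290 = 4.4828
Length contraction: L = L₀/γ = 504/4.4828 = 112 m

L ≈ 112 m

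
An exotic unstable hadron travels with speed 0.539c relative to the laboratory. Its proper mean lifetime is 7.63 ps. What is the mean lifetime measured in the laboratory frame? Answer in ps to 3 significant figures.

γ = 1/√(1 − 0.539²) = 1.1872
Time dilation: Δt = γτ₀ = 1.1872 × 7.63 ps = 9.06 ps

Δt ≈ 9.06 ps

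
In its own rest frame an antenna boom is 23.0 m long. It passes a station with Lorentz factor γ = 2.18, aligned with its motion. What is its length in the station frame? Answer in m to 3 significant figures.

γ = 2.18 (given)
Length contraction: L = L₀/γ = 23.0/2.18 = 10.6 m

L ≈ 10.6 m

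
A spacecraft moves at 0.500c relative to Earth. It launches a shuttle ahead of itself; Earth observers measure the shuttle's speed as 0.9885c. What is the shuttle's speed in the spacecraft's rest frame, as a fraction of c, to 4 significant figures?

u' ≈ 0.9659c

Inverse velocity addition: u' = (u − v)/(1 − uv/c²)
= (0.9885 − 0.500)/(1 − 0.9885×0.500) = 0.4885/0.505750 = 0.9659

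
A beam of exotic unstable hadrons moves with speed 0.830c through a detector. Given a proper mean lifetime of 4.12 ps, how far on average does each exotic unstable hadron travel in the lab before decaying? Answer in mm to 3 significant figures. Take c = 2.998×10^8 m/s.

γ = 1/√(1 − 0.830²) = 1.7929
Dilated lifetime: Δt = γτ₀ = 1.7929 × 4.12 ps = 7.3866 ps
d = vΔt = 0.830c × 7.3866 ps = 2.4883×10^8 m/s × 7.3866×10^-12 s = 1.84 mm

d ≈ 1.84 mm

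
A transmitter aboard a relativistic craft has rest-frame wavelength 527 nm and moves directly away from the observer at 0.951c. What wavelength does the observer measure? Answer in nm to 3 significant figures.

Relativistic Doppler: λ_obs = λ_src √((1+β)/(1−β))
= 527 × √(1.9510/0.049000) = 527 × 6.3100 = 3330 nm

λ_obs ≈ 3330 nm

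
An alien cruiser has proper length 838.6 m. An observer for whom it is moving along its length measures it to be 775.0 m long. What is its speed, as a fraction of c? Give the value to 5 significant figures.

β ≈ 0.38201

γ = L₀/L = 838.6/775.0 = 1.082065
β = √(1 − 1/γ²) = 0.38201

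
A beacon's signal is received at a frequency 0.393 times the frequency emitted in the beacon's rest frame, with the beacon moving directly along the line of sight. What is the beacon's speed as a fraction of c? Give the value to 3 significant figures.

β ≈ 0.732

f_obs/f_src = √((1−β)/(1+β)) = 0.393  ⇒  (1−β)/(1+β) = 0.15445
β = |1 − D²|/(1 + D²) = |1 − 0.15445|/(1 + 0.15445) = 0.732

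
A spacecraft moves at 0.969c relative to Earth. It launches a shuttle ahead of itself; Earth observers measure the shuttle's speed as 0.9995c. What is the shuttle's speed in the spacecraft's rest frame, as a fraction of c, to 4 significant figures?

u' ≈ 0.9687c

Inverse velocity addition: u' = (u − v)/(1 − uv/c²)
= (0.9995 − 0.969)/(1 − 0.9995×0.969) = 0.03050/0.0314845 = 0.9687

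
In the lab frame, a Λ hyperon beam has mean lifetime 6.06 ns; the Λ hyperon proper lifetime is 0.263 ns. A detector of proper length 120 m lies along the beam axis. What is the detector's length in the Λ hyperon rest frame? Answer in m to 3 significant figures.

L ≈ 5.21 m

Time dilation ⇒ γ = Δt/τ₀ = 6.06/0.263 = 23.042
Length contraction: L = L₀/γ = 120/23.042 = 5.21 m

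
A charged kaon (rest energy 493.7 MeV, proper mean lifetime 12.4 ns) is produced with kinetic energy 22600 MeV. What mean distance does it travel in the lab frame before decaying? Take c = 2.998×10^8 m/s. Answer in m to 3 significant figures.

d ≈ 174 m

γ = 1 + K/(m₀c²) = 1 + 22600/493.7 = 46.777
β = √(1 − 1/γ²) = 0.99977
Dilated lifetime: γτ₀ = 46.777 × 12.4 ns = 580.03 ns
d = βc·γτ₀ = 0.99977 × (2.998×10^8 m/s) × 5.8003×10^-7 s = 174 m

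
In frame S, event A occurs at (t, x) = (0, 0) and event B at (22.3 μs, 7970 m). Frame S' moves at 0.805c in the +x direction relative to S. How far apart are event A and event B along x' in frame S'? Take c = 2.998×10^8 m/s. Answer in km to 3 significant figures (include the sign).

Δx' ≈ 4.36 km

γ = 1/√(1 − 0.805²) = 1.6856
Δx' = γ(Δx − vΔt) = 1.6856 × (7970 m − 0.805×(2.998×10^8 m/s)×22.3×10^-6 s)
= 1.6856 × (2588.1 m) = 4.36 km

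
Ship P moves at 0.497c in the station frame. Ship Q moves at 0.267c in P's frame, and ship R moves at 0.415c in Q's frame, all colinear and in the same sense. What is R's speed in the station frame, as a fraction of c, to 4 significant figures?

Compose boost 2: (0.267 + 0.497)/(1 + 0.267×0.497) = 0.7640/1.13270 = 0.674495
Compose boost 3: (0.415 + 0.674495)/(1 + 0.415×0.674495) = 1.08950/1.27992 = 0.8512

u ≈ 0.8512c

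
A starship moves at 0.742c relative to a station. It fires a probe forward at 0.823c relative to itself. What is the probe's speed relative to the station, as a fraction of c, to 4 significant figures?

Relativistic velocity addition: u = (u' + v)/(1 + u'v/c²)
= (0.823 + 0.742)/(1 + 0.823×0.742) = 1.565/1.61067 = 0.9716

u ≈ 0.9716c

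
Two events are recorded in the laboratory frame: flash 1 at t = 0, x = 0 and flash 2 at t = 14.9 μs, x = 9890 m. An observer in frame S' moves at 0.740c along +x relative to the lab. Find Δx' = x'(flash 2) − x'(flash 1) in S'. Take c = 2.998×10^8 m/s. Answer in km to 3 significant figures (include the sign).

Δx' ≈ 9.79 km

γ = 1/√(1 − 0.740²) = 1.4868
Δx' = γ(Δx − vΔt) = 1.4868 × (9890 m − 0.740×(2.998×10^8 m/s)×14.9×10^-6 s)
= 1.4868 × (6584.4 m) = 9.79 km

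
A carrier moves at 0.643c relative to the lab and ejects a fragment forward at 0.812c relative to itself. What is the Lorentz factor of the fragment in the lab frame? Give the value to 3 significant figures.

u_lab = (0.812 + 0.643)/(1 + 0.812×0.643) = 1.455/1.52212 = 0.955906
γ = 1/√(1 − 0.955906²) = 3.41

γ ≈ 3.41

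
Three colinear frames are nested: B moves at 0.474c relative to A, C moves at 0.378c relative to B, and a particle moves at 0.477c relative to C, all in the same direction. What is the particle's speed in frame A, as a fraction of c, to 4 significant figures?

u ≈ 0.8921c

Compose boost 2: (0.378 + 0.474)/(1 + 0.378×0.474) = 0.8520/1.17917 = 0.722541
Compose boost 3: (0.477 + 0.722541)/(1 + 0.477×0.722541) = 1.19954/1.34465 = 0.8921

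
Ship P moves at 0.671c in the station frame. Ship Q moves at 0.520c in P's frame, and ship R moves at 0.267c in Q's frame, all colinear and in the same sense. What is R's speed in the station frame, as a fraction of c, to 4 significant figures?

u ≈ 0.9306c

Compose boost 2: (0.520 + 0.671)/(1 + 0.520×0.671) = 1.191/1.34892 = 0.882929
Compose boost 3: (0.267 + 0.882929)/(1 + 0.267×0.882929) = 1.14993/1.23574 = 0.9306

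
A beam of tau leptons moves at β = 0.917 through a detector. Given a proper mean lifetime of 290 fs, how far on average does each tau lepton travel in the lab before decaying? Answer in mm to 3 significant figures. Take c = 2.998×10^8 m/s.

d ≈ 0.200 mm

γ = 1/√(1 − 0.917²) = 2.5070
Dilated lifetime: Δt = γτ₀ = 2.5070 × 290 fs = 727.02 fs
d = vΔt = 0.917c × 727.02 fs = 2.7492×10^8 m/s × 7.2702×10^-13 s = 0.200 mm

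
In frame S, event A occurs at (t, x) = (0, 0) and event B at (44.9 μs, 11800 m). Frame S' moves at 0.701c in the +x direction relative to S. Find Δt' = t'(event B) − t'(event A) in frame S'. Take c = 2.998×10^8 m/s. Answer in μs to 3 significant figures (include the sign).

Δt' ≈ 24.3 μs

γ = 1/√(1 − 0.701²) = 1.4022
Δt' = γ(Δt − vΔx/c²) = 1.4022 × (44.9 μs − 0.701×11800 m / (2.998×10^8 m/s))
= 1.4022 × (17.309 μs) = 24.3 μs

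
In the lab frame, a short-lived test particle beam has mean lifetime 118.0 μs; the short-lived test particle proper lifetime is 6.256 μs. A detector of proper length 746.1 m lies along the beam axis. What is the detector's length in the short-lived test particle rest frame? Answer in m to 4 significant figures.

L ≈ 39.56 m

Time dilation ⇒ γ = Δt/τ₀ = 118.0/6.256 = 18.8619
Length contraction: L = L₀/γ = 746.1/18.8619 = 39.56 m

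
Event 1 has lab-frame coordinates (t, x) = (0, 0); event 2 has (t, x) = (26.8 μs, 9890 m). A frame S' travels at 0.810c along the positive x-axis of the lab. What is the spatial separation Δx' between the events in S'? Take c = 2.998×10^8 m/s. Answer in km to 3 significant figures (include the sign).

γ = 1/√(1 − 0.810²) = 1.7052
Δx' = γ(Δx − vΔt) = 1.7052 × (9890 m − 0.810×(2.998×10^8 m/s)×26.8×10^-6 s)
= 1.7052 × (3381.9 m) = 5.77 km

Δx' ≈ 5.77 km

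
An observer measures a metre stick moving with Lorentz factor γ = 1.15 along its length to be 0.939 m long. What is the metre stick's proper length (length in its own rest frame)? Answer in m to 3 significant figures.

L₀ ≈ 1.08 m

γ = 1.15 (given)
L₀ = γL = 1.15 × 0.939 = 1.08 m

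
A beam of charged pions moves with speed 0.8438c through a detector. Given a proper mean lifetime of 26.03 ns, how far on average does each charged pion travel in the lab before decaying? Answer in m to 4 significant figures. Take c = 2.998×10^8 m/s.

d ≈ 12.27 m

γ = 1/√(1 − 0.8438²) = 1.86338
Dilated lifetime: Δt = γτ₀ = 1.86338 × 26.03 ns = 48.5039 ns
d = vΔt = 0.8438c × 48.5039 ns = 2.52971×10^8 m/s × 4.85039×10^-8 s = 12.27 m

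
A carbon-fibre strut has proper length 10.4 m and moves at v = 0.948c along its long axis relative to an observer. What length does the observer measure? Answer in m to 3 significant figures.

γ = 1/√(1 − 0.948²) = 3.1420
Length contraction: L = L₀/γ = 10.4/3.1420 = 3.31 m

L ≈ 3.31 m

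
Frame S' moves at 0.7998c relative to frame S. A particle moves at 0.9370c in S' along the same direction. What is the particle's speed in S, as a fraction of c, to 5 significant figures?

Relativistic velocity addition: u = (u' + v)/(1 + u'v/c²)
= (0.9370 + 0.7998)/(1 + 0.9370×0.7998) = 1.7368/1.749413 = 0.99279

u ≈ 0.99279c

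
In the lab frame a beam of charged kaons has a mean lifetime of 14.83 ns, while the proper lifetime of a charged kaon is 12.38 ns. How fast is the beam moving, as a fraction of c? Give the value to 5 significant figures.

β ≈ 0.55056

γ = Δt/τ₀ = 14.83/12.38 = 1.197900
β = √(1 − 1/γ²) = √(1 − 1/1.197900²) = 0.55056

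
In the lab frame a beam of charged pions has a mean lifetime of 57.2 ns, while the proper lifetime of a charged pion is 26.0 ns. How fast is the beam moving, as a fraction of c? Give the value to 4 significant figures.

β ≈ 0.8907

γ = Δt/τ₀ = 57.2/26.0 = 2.20000
β = √(1 − 1/γ²) = √(1 − 1/2.20000²) = 0.8907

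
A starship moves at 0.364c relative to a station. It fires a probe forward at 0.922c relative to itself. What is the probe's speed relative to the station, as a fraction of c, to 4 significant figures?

Relativistic velocity addition: u = (u' + v)/(1 + u'v/c²)
= (0.922 + 0.364)/(1 + 0.922×0.364) = 1.286/1.33561 = 0.9629

u ≈ 0.9629c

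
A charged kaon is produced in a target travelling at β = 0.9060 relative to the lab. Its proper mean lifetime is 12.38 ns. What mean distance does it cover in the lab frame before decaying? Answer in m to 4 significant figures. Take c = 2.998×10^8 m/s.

d ≈ 7.944 m

γ = 1/√(1 − 0.9060²) = 2.36252
Dilated lifetime: Δt = γτ₀ = 2.36252 × 12.38 ns = 29.2479 ns
d = vΔt = 0.9060c × 29.2479 ns = 2.71619×10^8 m/s × 2.92479×10^-8 s = 7.944 m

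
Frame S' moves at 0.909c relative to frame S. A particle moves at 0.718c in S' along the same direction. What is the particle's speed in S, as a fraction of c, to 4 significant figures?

Relativistic velocity addition: u = (u' + v)/(1 + u'v/c²)
= (0.718 + 0.909)/(1 + 0.718×0.909) = 1.627/1.65266 = 0.9845

u ≈ 0.9845c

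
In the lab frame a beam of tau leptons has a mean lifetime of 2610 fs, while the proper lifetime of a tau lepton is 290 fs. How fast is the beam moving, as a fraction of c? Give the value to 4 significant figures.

γ = Δt/τ₀ = 2610/290 = 9.00000
β = √(1 − 1/γ²) = √(1 − 1/9.00000²) = 0.9938

β ≈ 0.9938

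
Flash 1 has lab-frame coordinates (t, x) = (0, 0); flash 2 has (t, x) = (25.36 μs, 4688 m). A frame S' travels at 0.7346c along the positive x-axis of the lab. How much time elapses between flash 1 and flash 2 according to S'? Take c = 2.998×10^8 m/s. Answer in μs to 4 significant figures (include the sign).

γ = 1/√(1 − 0.7346²) = 1.47384
Δt' = γ(Δt − vΔx/c²) = 1.47384 × (25.36 μs − 0.7346×4688 m / (2.998×10^8 m/s))
= 1.47384 × (13.8730 μs) = 20.45 μs

Δt' ≈ 20.45 μs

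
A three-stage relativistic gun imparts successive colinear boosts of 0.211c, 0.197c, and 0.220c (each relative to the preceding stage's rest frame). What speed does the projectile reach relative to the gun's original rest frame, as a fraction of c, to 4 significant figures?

u ≈ 0.5632c

Compose boost 2: (0.197 + 0.211)/(1 + 0.197×0.211) = 0.4080/1.04157 = 0.391717
Compose boost 3: (0.220 + 0.391717)/(1 + 0.220×0.391717) = 0.611717/1.08618 = 0.5632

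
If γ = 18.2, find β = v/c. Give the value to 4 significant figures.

β ≈ 0.9985

β = √(1 − 1/γ²) = √(1 − 1/18.2²) = √(0.996981) = 0.9985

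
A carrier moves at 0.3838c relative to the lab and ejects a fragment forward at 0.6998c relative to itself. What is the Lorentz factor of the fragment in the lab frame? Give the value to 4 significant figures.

u_lab = (0.6998 + 0.3838)/(1 + 0.6998×0.3838) = 1.0836/1.268583 = 0.8541812
γ = 1/√(1 − 0.8541812²) = 1.923

γ ≈ 1.923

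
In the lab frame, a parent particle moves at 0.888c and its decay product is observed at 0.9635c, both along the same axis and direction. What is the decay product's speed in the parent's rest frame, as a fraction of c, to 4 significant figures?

Inverse velocity addition: u' = (u − v)/(1 − uv/c²)
= (0.9635 − 0.888)/(1 − 0.9635×0.888) = 0.07550/0.144412 = 0.5228

u' ≈ 0.5228c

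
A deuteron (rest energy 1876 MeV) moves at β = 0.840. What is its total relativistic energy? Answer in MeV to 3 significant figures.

γ = 1/√(1 − 0.840²) = 1.8430
E = γm₀c² = 1.8430 × 1876 MeV = 3460 MeV

E ≈ 3460 MeV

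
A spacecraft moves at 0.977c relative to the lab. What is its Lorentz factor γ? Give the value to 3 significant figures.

γ = 1/√(1 − β²) = 1/√(1 − 0.977²) = 1/√(0.045471) = 4.69

γ ≈ 4.69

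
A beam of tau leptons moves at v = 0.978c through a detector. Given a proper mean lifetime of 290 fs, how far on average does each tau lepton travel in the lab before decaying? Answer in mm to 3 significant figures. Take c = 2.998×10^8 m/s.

d ≈ 0.408 mm

γ = 1/√(1 − 0.978²) = 4.7938
Dilated lifetime: Δt = γτ₀ = 4.7938 × 290 fs = 1390.2 fs
d = vΔt = 0.978c × 1390.2 fs = 2.9320×10^8 m/s × 1.3902×10^-12 s = 0.408 mm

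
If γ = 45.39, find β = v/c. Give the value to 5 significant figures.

β = √(1 − 1/γ²) = √(1 − 1/45.39²) = √(0.9995146) = 0.99976

β ≈ 0.99976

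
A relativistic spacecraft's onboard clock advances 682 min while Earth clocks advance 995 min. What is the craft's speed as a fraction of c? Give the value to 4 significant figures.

β ≈ 0.7281

γ = Δt/τ₀ = 995/682 = 1.45894
β = √(1 − 1/γ²) = √(1 − 1/1.45894²) = 0.7281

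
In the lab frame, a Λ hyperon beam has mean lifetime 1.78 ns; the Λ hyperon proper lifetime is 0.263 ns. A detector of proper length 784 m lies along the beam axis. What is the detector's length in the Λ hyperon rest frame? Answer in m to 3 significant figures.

L ≈ 116 m

Time dilation ⇒ γ = Δt/τ₀ = 1.78/0.263 = 6.7681
Length contraction: L = L₀/γ = 784/6.7681 = 116 m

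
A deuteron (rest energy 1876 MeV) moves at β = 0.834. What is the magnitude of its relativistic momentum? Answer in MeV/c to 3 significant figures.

γ = 1/√(1 − 0.834²) = 1.8124
p = γβm₀c = 1.8124 × 0.834 × 1876 MeV/c = 2840 MeV/c

p ≈ 2840 MeV/c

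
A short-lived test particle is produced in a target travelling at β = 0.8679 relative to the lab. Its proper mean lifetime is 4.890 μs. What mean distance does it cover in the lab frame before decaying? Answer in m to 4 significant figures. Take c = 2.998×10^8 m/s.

d ≈ 2561 m

γ = 1/√(1 − 0.8679²) = 2.01313
Dilated lifetime: Δt = γτ₀ = 2.01313 × 4.890 μs = 9.84420 μs
d = vΔt = 0.8679c × 9.84420 μs = 2.60196×10^8 m/s × 9.84420×10^-6 s = 2561 m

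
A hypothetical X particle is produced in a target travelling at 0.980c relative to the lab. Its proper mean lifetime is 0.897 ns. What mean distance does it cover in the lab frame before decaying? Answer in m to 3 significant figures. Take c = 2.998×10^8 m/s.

d ≈ 1.32 m

γ = 1/√(1 − 0.980²) = 5.0252
Dilated lifetime: Δt = γτ₀ = 5.0252 × 0.897 ns = 4.5076 ns
d = vΔt = 0.980c × 4.5076 ns = 2.9380×10^8 m/s × 4.5076×10^-9 s = 1.32 m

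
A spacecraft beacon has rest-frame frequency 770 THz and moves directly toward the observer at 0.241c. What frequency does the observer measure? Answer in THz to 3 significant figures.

Relativistic Doppler: f_obs = f_src √((1+β)/(1−β))
= 770 × √(1.2410/0.75900) = 770 × 1.2787 = 985 THz

f_obs ≈ 985 THz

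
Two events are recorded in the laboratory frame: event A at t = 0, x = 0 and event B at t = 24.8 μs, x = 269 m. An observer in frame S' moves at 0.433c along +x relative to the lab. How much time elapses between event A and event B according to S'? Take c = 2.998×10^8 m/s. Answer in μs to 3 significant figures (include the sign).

γ = 1/√(1 − 0.433²) = 1.1094
Δt' = γ(Δt − vΔx/c²) = 1.1094 × (24.8 μs − 0.433×269 m / (2.998×10^8 m/s))
= 1.1094 × (24.411 μs) = 27.1 μs

Δt' ≈ 27.1 μs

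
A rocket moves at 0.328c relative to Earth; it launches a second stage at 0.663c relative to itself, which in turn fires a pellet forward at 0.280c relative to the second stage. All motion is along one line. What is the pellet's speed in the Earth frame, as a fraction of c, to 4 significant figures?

Compose boost 2: (0.663 + 0.328)/(1 + 0.663×0.328) = 0.9910/1.21746 = 0.813987
Compose boost 3: (0.280 + 0.813987)/(1 + 0.280×0.813987) = 1.09399/1.22792 = 0.8909

u ≈ 0.8909c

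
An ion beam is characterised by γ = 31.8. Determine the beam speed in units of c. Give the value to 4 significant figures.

β ≈ 0.9995

β = √(1 − 1/γ²) = √(1 − 1/31.8²) = √(0.999011) = 0.9995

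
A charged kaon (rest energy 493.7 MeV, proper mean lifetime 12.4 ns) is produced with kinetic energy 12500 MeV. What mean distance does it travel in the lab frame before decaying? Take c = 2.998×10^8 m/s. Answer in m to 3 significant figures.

γ = 1 + K/(m₀c²) = 1 + 12500/493.7 = 26.319
β = √(1 − 1/γ²) = 0.99928
Dilated lifetime: γτ₀ = 26.319 × 12.4 ns = 326.36 ns
d = βc·γτ₀ = 0.99928 × (2.998×10^8 m/s) × 3.2636×10^-7 s = 97.8 m

d ≈ 97.8 m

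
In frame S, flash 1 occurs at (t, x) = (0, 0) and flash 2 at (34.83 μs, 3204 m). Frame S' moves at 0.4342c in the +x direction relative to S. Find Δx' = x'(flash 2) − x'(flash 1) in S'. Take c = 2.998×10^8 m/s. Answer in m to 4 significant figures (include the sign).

γ = 1/√(1 − 0.4342²) = 1.11010
Δx' = γ(Δx − vΔt) = 1.11010 × (3204 m − 0.4342×(2.998×10^8 m/s)×34.83×10^-6 s)
= 1.11010 × (-1329.93 m) = -1476 m

Δx' ≈ -1476 m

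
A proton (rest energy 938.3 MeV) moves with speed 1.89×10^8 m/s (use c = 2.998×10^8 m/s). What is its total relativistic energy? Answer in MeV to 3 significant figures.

E ≈ 1210 MeV

β = v/c = 1.89×10^8 / 2.998×10^8 = 0.63042
γ = 1/√(1 − 0.63042²) = 1.2882
E = γm₀c² = 1.2882 × 938.3 MeV = 1210 MeV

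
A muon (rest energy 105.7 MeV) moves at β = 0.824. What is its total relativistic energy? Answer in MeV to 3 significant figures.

E ≈ 187 MeV

γ = 1/√(1 − 0.824²) = 1.7649
E = γm₀c² = 1.7649 × 105.7 MeV = 187 MeV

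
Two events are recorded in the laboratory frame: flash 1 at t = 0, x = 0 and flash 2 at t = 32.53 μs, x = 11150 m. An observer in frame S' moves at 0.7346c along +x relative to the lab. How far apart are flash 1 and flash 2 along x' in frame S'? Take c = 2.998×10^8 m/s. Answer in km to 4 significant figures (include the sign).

γ = 1/√(1 − 0.7346²) = 1.47384
Δx' = γ(Δx − vΔt) = 1.47384 × (11150 m − 0.7346×(2.998×10^8 m/s)×32.53×10^-6 s)
= 1.47384 × (3985.82 m) = 5.874 km

Δx' ≈ 5.874 km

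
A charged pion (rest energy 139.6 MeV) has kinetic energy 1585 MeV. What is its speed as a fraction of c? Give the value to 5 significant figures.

γ = 1 + K/(m₀c²) = 1 + 1585/139.6 = 12.35387
β = √(1 − 1/γ²) = 0.99672

β ≈ 0.99672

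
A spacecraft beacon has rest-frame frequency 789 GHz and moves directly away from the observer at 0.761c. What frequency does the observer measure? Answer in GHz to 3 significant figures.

Relativistic Doppler: f_obs = f_src √((1−β)/(1+β))
= 789 × √(0.23900/1.7610) = 789 × 0.36840 = 291 GHz

f_obs ≈ 291 GHz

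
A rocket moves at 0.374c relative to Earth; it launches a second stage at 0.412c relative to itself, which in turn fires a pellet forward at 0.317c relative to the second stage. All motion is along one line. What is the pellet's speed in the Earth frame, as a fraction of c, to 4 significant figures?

u ≈ 0.8208c

Compose boost 2: (0.412 + 0.374)/(1 + 0.412×0.374) = 0.7860/1.15409 = 0.681057
Compose boost 3: (0.317 + 0.681057)/(1 + 0.317×0.681057) = 0.998057/1.21590 = 0.8208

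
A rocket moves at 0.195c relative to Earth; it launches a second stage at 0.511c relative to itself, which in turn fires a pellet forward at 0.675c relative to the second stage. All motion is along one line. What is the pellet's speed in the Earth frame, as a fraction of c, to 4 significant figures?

Compose boost 2: (0.511 + 0.195)/(1 + 0.511×0.195) = 0.7060/1.09964 = 0.642025
Compose boost 3: (0.675 + 0.642025)/(1 + 0.675×0.642025) = 1.31703/1.43337 = 0.9188

u ≈ 0.9188c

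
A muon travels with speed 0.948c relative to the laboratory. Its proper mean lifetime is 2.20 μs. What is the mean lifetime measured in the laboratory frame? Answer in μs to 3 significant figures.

Δt ≈ 6.91 μs

γ = 1/√(1 − 0.948²) = 3.1420
Time dilation: Δt = γτ₀ = 3.1420 × 2.20 μs = 6.91 μs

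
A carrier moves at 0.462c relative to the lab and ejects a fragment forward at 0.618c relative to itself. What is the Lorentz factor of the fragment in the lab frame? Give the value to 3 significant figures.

γ ≈ 1.84

u_lab = (0.618 + 0.462)/(1 + 0.618×0.462) = 1.080/1.28552 = 0.840130
γ = 1/√(1 − 0.840130²) = 1.84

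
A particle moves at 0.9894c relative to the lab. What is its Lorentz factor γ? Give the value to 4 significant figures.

γ ≈ 6.886

γ = 1/√(1 − β²) = 1/√(1 − 0.9894²) = 1/√(0.0210876) = 6.886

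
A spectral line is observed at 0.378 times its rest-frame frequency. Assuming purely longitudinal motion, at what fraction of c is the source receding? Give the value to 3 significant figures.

f_obs/f_src = √((1−β)/(1+β)) = 0.378  ⇒  (1−β)/(1+β) = 0.14288
β = |1 − D²|/(1 + D²) = |1 − 0.14288|/(1 + 0.14288) = 0.750

β ≈ 0.750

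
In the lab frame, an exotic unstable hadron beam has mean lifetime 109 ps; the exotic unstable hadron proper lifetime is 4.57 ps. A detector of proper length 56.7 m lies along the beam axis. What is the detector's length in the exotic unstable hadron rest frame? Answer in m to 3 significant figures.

L ≈ 2.38 m

Time dilation ⇒ γ = Δt/τ₀ = 109/4.57 = 23.851
Length contraction: L = L₀/γ = 56.7/23.851 = 2.38 m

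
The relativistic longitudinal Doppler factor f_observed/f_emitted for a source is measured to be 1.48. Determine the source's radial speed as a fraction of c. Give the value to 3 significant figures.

f_obs/f_src = √((1+β)/(1−β)) = 1.48  ⇒  (1+β)/(1−β) = 2.1904
β = |1 − D²|/(1 + D²) = |1 − 2.1904|/(1 + 2.1904) = 0.373

β ≈ 0.373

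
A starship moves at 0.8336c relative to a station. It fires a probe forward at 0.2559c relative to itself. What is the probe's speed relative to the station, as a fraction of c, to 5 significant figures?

Relativistic velocity addition: u = (u' + v)/(1 + u'v/c²)
= (0.2559 + 0.8336)/(1 + 0.2559×0.8336) = 1.0895/1.213318 = 0.89795

u ≈ 0.89795c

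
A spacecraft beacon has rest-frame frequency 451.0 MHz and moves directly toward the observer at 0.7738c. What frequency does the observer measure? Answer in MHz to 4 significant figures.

Relativistic Doppler: f_obs = f_src √((1+β)/(1−β))
= 451.0 × √(1.77380/0.226200) = 451.0 × 2.80031 = 1263 MHz

f_obs ≈ 1263 MHz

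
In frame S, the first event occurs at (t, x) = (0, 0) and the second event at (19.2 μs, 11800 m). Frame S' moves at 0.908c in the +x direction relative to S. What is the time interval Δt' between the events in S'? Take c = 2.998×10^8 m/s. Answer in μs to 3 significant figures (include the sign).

γ = 1/√(1 − 0.908²) = 2.3868
Δt' = γ(Δt − vΔx/c²) = 2.3868 × (19.2 μs − 0.908×11800 m / (2.998×10^8 m/s))
= 2.3868 × (-16.538 μs) = -39.5 μs

Δt' ≈ -39.5 μs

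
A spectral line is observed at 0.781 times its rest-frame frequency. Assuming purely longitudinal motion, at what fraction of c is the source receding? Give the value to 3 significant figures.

β ≈ 0.242

f_obs/f_src = √((1−β)/(1+β)) = 0.781  ⇒  (1−β)/(1+β) = 0.60996
β = |1 − D²|/(1 + D²) = |1 − 0.60996|/(1 + 0.60996) = 0.242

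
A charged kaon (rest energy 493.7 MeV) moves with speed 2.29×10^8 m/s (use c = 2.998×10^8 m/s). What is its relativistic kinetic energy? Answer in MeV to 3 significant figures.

β = v/c = 2.29×10^8 / 2.998×10^8 = 0.76384
γ = 1/√(1 − 0.76384²) = 1.5494
K = (γ − 1)m₀c² = (1.5494 − 1) × 493.7 MeV = 0.54942 × 493.7 MeV = 271 MeV

K ≈ 271 MeV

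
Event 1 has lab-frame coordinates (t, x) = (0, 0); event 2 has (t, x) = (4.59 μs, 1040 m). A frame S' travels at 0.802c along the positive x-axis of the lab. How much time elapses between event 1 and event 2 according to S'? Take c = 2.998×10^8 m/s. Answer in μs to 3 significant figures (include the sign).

Δt' ≈ 3.03 μs

γ = 1/√(1 − 0.802²) = 1.6741
Δt' = γ(Δt − vΔx/c²) = 1.6741 × (4.59 μs − 0.802×1040 m / (2.998×10^8 m/s))
= 1.6741 × (1.8079 μs) = 3.03 μs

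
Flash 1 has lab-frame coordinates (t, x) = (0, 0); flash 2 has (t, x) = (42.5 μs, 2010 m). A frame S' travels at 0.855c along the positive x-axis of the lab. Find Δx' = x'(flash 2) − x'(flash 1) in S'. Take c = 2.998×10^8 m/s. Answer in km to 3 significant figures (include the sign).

Δx' ≈ -17.1 km

γ = 1/√(1 − 0.855²) = 1.9282
Δx' = γ(Δx − vΔt) = 1.9282 × (2010 m − 0.855×(2.998×10^8 m/s)×42.5×10^-6 s)
= 1.9282 × (-8884.0 m) = -17.1 km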